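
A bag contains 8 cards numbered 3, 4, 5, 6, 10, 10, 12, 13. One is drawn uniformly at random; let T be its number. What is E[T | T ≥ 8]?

P(T ≥ 8) = 1/2.
Σ over the event: 10·1/4 + 12·1/8 + 13·1/8 = 45/8.
E[T | T ≥ 8] = (45/8) / (1/2) = 45/4.

45/4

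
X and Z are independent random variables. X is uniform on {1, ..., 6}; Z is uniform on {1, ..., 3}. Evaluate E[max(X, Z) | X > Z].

P(X > Z) = 2/3.
Summing max(X,Z)·P(x,y) over outcomes with X > Z gives 53/18.
E[max(X, Z) | X > Z] = (53/18) / (2/3) = 53/12.

53/12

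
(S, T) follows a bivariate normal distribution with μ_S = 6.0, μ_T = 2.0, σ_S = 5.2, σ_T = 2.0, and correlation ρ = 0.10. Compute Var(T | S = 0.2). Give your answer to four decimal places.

3.9600

For a bivariate normal, Var(T | S=x) = σ_T²(1 − ρ²).
Var(T | S=0.2) = (2.0)²·(1 − (0.10)²) = 4·0.99 = 3.9600.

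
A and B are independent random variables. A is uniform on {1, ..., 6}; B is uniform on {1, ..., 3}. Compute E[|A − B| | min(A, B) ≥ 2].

Outcomes with min(A, B) ≥ 2: (2,2), (2,3), (3,2), (3,3), (4,2), (4,3), (5,2), (5,3), (6,2), (6,3), each with probability 1/18.
E[|A − B| | min(A, B) ≥ 2] = (0 + 1 + 1 + 0 + 2 + 1 + 3 + 2 + 4 + 3) / 10 = 17/10.

17/10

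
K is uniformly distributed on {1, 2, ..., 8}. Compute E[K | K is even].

Given K is even, K is equally likely to be any of {2, 4, 6, 8}.
E[K | K is even] = (2 + 4 + 6 + 8) / 4 = 5.

5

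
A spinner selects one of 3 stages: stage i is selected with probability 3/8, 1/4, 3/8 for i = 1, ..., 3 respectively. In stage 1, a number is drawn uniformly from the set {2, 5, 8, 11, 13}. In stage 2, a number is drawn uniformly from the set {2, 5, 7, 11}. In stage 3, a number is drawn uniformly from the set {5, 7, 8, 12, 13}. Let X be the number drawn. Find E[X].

629/80

E[X | stage 1] = (2+5+8+11+13)/5 = 39/5.
E[X | stage 2] = (2+5+7+11)/4 = 25/4.
E[X | stage 3] = (5+7+8+12+13)/5 = 9.
By the law of total expectation,
E[X] = (3/8)·(39/5) + (1/4)·(25/4) + (3/8)·(9) = 629/80.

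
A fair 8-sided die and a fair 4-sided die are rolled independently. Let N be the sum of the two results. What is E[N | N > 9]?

P(N > 9) = 3/16.
Σ over the event: 10·3/32 + 11·1/16 + 12·1/32 = 2.
E[N | N > 9] = (2) / (3/16) = 32/3.

32/3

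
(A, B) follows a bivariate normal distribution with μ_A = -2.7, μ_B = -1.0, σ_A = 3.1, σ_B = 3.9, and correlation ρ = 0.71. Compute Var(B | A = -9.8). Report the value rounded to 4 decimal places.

For a bivariate normal, Var(B | A=x) = σ_B²(1 − ρ²).
Var(B | A=-9.8) = (3.9)²·(1 − (0.71)²) = 15.21·0.4959 = 7.5426.

7.5426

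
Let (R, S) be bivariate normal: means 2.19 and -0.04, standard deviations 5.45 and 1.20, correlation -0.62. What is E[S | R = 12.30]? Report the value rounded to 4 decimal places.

-1.4202

For a bivariate normal, E[S | R=x] = μ_S + ρ·(σ_S/σ_R)·(x − μ_R).
E[S | R=12.30] = -0.04 + (-0.62)·(1.20/5.45)·(12.30 − (2.19)) = -0.04 + (-0.136514)·(10.11) = -1.4202.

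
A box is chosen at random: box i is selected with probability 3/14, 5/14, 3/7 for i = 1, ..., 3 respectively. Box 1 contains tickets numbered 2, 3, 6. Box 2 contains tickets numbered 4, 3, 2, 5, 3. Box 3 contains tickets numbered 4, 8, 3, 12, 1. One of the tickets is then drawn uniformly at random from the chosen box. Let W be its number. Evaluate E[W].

22/5

E[W | box 1] = (2+3+6)/3 = 11/3.
E[W | box 2] = (4+3+2+5+3)/5 = 17/5.
E[W | box 3] = (4+8+3+12+1)/5 = 28/5.
By the law of total expectation,
E[W] = (3/14)·(11/3) + (5/14)·(17/5) + (3/7)·(28/5) = 22/5.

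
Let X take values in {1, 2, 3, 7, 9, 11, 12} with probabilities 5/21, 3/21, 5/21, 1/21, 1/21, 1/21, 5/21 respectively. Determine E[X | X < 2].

1

P(X < 2) = 5/21.
Σ over the event: 1·5/21 = 5/21.
E[X | X < 2] = (5/21) / (5/21) = 1.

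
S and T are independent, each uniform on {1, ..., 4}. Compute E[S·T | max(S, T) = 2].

8/3

Outcomes with max(S, T) = 2: (1,2), (2,1), (2,2), each with probability 1/16.
E[S·T | max(S, T) = 2] = (2 + 2 + 4) / 3 = 8/3.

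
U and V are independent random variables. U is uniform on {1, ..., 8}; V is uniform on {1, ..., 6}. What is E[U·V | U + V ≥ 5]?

P(U + V ≥ 5) = 7/8.
Summing UV·P(x,y) over outcomes with U + V ≥ 5 gives 247/16.
E[U·V | U + V ≥ 5] = (247/16) / (7/8) = 247/14.

247/14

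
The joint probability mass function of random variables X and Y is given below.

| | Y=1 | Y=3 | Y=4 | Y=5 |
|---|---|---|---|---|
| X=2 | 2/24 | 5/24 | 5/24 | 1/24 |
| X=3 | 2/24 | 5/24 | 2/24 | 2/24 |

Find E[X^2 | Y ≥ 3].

25/4

P(Y ≥ 3) = 5/6.
Σ X^2·P over the event = 4·(5/24) + 4·(5/24) + 4·(1/24) + 9·(5/24) + 9·(2/24) + 9·(2/24) = 125/24.
E[X^2 | Y ≥ 3] = (125/24) / (5/6) = 25/4.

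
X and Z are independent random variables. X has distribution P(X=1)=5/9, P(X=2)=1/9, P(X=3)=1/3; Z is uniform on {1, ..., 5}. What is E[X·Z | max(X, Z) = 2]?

16/7

P(max(X, Z) = 2) = 7/45.
Summing XZ·P(x,y) over outcomes with max(X, Z) = 2 gives 16/45.
E[X·Z | max(X, Z) = 2] = (16/45) / (7/45) = 16/7.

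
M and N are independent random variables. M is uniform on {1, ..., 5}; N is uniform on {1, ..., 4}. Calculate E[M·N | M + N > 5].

Outcomes with M + N > 5: (2,4), (3,3), (3,4), (4,2), (4,3), (4,4), (5,1), (5,2), (5,3), (5,4), each with probability 1/20.
E[M·N | M + N > 5] = (8 + 9 + 12 + 8 + 12 + 16 + 5 + 10 + 15 + 20) / 10 = 23/2.

23/2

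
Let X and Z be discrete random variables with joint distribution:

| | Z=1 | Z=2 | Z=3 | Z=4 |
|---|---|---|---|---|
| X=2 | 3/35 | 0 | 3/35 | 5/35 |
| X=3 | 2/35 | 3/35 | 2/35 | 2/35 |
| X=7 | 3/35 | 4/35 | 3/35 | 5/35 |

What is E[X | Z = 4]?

P(Z = 4) = 12/35.
Σ X·P over the event = 2·(5/35) + 3·(2/35) + 7·(5/35) = 51/35.
E[X | Z = 4] = (51/35) / (12/35) = 17/4.

17/4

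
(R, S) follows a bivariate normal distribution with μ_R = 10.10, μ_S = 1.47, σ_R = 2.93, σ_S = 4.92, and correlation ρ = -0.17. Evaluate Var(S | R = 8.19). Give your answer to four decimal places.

23.5068

Var(S | R=x) = (1 − ρ²)·σ_S².
Var(S | R=8.19) = (4.92)²·(1 − (-0.17)²) = 24.2064·0.9711 = 23.5068.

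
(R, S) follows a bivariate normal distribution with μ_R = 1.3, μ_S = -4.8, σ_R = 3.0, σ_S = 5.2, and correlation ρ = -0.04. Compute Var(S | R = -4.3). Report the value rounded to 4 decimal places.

For a bivariate normal, Var(S | R=x) = σ_S²(1 − ρ²).
Var(S | R=-4.3) = (5.2)²·(1 − (-0.04)²) = 27.04·0.9984 = 26.9967.

26.9967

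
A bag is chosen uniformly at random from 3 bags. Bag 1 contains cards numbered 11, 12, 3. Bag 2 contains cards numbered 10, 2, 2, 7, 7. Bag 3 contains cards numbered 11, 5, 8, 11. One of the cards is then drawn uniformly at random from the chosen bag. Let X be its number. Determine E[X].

1381/180

E[X | bag 1] = (11+12+3)/3 = 26/3.
E[X | bag 2] = (10+2+2+7+7)/5 = 28/5.
E[X | bag 3] = (11+5+8+11)/4 = 35/4.
E[X] = (1/3)·(26/3) + (1/3)·(28/5) + (1/3)·(35/4) = 1381/180.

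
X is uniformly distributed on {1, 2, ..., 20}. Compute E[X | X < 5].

Given X < 5, X is equally likely to be any of {1, 2, 3, 4}.
E[X | X < 5] = (1 + 2 + 3 + 4) / 4 = 5/2.

5/2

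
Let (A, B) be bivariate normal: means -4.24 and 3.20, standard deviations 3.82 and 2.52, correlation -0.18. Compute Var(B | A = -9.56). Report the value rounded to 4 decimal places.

6.1446

For a bivariate normal, Var(B | A=x) = σ_B²(1 − ρ²).
Var(B | A=-9.56) = (2.52)²·(1 − (-0.18)²) = 6.3504·0.9676 = 6.1446.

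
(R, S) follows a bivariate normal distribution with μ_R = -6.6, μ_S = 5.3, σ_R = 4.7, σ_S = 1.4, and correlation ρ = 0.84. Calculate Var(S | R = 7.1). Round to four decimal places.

0.5770

For a bivariate normal, Var(S | R=x) = σ_S²(1 − ρ²).
Var(S | R=7.1) = (1.4)²·(1 − (0.84)²) = 1.96·0.2944 = 0.5770.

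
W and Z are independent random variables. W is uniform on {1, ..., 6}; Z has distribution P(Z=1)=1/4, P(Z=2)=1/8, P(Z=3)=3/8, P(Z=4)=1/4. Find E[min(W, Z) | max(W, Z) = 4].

P(max(W, Z) = 4) = 7/24.
Summing min(W,Z)·P(x,y) over outcomes with max(W, Z) = 4 gives 11/16.
E[min(W, Z) | max(W, Z) = 4] = (11/16) / (7/24) = 33/14.

33/14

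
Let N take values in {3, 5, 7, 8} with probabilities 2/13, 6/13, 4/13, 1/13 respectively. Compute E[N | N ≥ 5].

P(N ≥ 5) = 11/13.
Σ over the event: 5·6/13 + 7·4/13 + 8·1/13 = 66/13.
E[N | N ≥ 5] = (66/13) / (11/13) = 6.

6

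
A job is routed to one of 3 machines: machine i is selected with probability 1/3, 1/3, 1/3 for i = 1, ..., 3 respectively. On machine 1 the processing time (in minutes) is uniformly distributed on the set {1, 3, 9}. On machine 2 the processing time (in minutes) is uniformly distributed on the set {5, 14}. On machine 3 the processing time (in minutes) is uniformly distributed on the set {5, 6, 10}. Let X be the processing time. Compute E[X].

125/18

E[X | machine 1] = (1+3+9)/3 = 13/3.
E[X | machine 2] = (5+14)/2 = 19/2.
E[X | machine 3] = (5+6+10)/3 = 7.
By the law of total expectation,
E[X] = (1/3)·(13/3) + (1/3)·(19/2) + (1/3)·(7) = 125/18.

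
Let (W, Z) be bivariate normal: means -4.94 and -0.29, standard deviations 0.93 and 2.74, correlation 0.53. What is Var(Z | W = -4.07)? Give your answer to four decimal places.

For a bivariate normal, Var(Z | W=x) = σ_Z²(1 − ρ²).
Var(Z | W=-4.07) = (2.74)²·(1 − (0.53)²) = 7.5076·0.7191 = 5.3987.

5.3987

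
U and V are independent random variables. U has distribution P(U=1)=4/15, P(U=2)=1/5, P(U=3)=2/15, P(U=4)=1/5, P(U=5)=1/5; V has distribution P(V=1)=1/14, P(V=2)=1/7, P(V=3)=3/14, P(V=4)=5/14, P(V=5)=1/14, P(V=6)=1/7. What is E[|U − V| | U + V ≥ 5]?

332/175

P(U + V ≥ 5) = 5/6.
Summing |U−V|·P(x,y) over outcomes with U + V ≥ 5 gives 166/105.
E[|U − V| | U + V ≥ 5] = (166/105) / (5/6) = 332/175.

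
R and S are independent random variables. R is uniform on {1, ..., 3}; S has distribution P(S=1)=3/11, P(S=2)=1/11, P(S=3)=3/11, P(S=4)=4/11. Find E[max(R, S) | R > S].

18/7

P(R > S) = 7/33.
Summing max(R,S)·P(x,y) over outcomes with R > S gives 6/11.
E[max(R, S) | R > S] = (6/11) / (7/33) = 18/7.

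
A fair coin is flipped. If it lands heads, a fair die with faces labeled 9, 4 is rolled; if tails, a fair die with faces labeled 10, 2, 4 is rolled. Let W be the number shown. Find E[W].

71/12

E[W | heads] = (9+4)/2 = 13/2.
E[W | tails] = (10+2+4)/3 = 16/3.
E[W] = (1/2)·(13/2) + (1/2)·(16/3) = 71/12.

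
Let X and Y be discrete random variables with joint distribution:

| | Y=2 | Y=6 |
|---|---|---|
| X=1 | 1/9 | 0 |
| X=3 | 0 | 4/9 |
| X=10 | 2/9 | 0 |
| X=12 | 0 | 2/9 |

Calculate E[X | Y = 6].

P(Y = 6) = 2/3.
Σ X·P over the event = 3·(4/9) + 12·(2/9) = 4.
E[X | Y = 6] = (4) / (2/3) = 6.

6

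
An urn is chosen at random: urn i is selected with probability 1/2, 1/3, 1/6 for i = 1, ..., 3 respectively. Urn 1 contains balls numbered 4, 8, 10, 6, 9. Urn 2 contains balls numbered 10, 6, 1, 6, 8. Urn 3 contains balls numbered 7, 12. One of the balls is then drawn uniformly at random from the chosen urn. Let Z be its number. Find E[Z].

E[Z | urn 1] = (4+8+10+6+9)/5 = 37/5.
E[Z | urn 2] = (10+6+1+6+8)/5 = 31/5.
E[Z | urn 3] = (7+12)/2 = 19/2.
E[Z] = (1/2)·(37/5) + (1/3)·(31/5) + (1/6)·(19/2) = 147/20.

147/20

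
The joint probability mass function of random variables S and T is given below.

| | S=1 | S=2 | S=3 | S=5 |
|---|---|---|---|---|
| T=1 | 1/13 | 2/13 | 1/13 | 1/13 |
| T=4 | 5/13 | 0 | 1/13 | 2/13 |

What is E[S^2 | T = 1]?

P(T = 1) = 5/13.
Summing S^2·P(S=x,T=y) over the conditioning event gives 43/13.
E[S^2 | T = 1] = (43/13) / (5/13) = 43/5.

43/5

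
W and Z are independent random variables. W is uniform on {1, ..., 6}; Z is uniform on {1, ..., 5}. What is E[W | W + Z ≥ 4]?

101/27

P(W + Z ≥ 4) = 9/10.
Summing W·P(x,y) over outcomes with W + Z ≥ 4 gives 101/30.
E[W | W + Z ≥ 4] = (101/30) / (9/10) = 101/27.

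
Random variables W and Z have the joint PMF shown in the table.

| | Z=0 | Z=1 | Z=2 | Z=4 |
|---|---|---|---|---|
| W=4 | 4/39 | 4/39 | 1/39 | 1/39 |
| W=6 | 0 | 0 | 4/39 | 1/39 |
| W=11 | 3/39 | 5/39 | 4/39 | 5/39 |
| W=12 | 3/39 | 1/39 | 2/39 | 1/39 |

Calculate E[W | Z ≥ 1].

256/29

P(Z ≥ 1) = 29/39.
Summing W·P(W=x,Z=y) over the conditioning event gives 256/39.
E[W | Z ≥ 1] = (256/39) / (29/39) = 256/29.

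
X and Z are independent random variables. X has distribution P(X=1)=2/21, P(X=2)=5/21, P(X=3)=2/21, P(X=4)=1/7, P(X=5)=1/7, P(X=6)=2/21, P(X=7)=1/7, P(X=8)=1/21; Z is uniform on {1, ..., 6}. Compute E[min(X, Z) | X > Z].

173/64

P(X > Z) = 32/63.
Summing min(X,Z)·P(x,y) over outcomes with X > Z gives 173/126.
E[min(X, Z) | X > Z] = (173/126) / (32/63) = 173/64.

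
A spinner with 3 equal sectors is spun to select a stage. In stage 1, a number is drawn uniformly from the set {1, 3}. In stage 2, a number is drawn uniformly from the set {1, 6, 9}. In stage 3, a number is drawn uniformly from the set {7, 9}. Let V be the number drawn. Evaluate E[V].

E[V | stage 1] = (1+3)/2 = 2.
E[V | stage 2] = (1+6+9)/3 = 16/3.
E[V | stage 3] = (7+9)/2 = 8.
By the law of total expectation,
E[V] = (1/3)·(2) + (1/3)·(16/3) + (1/3)·(8) = 46/9.

46/9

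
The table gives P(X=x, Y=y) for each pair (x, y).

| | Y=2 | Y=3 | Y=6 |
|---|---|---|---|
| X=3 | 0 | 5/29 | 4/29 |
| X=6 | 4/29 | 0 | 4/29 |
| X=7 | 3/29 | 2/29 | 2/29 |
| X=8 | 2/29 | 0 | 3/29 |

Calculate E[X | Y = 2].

61/9

P(Y = 2) = 9/29.
Σ X·P over the event = 6·(4/29) + 7·(3/29) + 8·(2/29) = 61/29.
E[X | Y = 2] = (61/29) / (9/29) = 61/9.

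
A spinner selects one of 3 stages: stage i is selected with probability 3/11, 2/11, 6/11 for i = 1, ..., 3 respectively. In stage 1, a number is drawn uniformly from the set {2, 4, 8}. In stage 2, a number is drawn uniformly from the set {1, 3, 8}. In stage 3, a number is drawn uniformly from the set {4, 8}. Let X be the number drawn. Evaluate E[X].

58/11

E[X | stage 1] = (2+4+8)/3 = 14/3.
E[X | stage 2] = (1+3+8)/3 = 4.
E[X | stage 3] = (4+8)/2 = 6.
E[X] = (3/11)·(14/3) + (2/11)·(4) + (6/11)·(6) = 58/11.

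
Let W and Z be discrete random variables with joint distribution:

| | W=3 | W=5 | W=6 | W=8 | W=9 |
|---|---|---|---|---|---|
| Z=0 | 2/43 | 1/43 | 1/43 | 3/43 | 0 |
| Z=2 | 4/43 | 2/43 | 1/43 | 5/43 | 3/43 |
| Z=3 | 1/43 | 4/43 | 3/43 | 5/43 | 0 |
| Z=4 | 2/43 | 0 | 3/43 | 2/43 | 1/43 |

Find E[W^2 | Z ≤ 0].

271/7

P(Z ≤ 0) = 7/43.
Σ W^2·P over the event = 9·(2/43) + 25·(1/43) + 36·(1/43) + 64·(3/43) = 271/43.
E[W^2 | Z ≤ 0] = (271/43) / (7/43) = 271/7.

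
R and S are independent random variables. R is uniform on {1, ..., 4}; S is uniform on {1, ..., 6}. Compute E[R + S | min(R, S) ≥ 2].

P(min(R, S) ≥ 2) = 5/8.
Summing (R+S)·P(x,y) over outcomes with min(R, S) ≥ 2 gives 35/8.
E[R + S | min(R, S) ≥ 2] = (35/8) / (5/8) = 7.

7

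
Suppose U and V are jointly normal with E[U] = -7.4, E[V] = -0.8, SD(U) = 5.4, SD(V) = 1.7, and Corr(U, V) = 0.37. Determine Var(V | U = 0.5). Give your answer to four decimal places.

For a bivariate normal, Var(V | U=x) = σ_V²(1 − ρ²).
Var(V | U=0.5) = (1.7)²·(1 − (0.37)²) = 2.89·0.8631 = 2.4944.

2.4944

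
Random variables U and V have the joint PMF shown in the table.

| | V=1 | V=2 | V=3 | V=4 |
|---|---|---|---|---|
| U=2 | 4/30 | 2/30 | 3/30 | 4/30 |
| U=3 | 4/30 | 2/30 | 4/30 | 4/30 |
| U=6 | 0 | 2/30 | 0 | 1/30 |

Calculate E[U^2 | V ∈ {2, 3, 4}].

P(V ∈ {2, 3, 4}) = 11/15.
Σ U^2·P over the event = 4·(2/30) + 4·(3/30) + 4·(4/30) + 9·(2/30) + 9·(4/30) + 9·(4/30) + 36·(2/30) + 36·(1/30) = 39/5.
E[U^2 | V ∈ {2, 3, 4}] = (39/5) / (11/15) = 117/11.

117/11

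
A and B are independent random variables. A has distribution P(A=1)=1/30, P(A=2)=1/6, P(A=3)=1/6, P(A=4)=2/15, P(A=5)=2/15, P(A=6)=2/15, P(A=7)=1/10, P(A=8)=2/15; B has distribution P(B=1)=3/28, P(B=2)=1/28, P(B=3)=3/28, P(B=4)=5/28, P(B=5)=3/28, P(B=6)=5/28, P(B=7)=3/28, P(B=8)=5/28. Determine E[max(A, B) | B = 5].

P(B = 5) = 3/28.
Summing max(A,B)·P(x,y) over outcomes with B = 5 gives 43/70.
E[max(A, B) | B = 5] = (43/70) / (3/28) = 86/15.

86/15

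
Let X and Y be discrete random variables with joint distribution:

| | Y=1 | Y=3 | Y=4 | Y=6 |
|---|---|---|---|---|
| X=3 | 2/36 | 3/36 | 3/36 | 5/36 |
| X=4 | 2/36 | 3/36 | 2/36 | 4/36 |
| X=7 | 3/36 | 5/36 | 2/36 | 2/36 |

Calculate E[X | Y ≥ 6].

P(Y ≥ 6) = 11/36.
Summing X·P(X=x,Y=y) over the conditioning event gives 5/4.
E[X | Y ≥ 6] = (5/4) / (11/36) = 45/11.

45/11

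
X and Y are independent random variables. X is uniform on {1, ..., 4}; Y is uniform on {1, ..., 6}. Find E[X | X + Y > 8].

11/3

Outcomes with X + Y > 8: (3,6), (4,5), (4,6), each with probability 1/24.
E[X | X + Y > 8] = (3 + 4 + 4) / 3 = 11/3.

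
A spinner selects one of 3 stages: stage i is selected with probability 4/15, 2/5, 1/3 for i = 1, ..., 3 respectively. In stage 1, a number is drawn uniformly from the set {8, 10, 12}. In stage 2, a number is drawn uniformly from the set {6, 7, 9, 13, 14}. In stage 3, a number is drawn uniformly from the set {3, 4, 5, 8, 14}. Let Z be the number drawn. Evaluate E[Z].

E[Z | stage 1] = (8+10+12)/3 = 10.
E[Z | stage 2] = (6+7+9+13+14)/5 = 49/5.
E[Z | stage 3] = (3+4+5+8+14)/5 = 34/5.
By the law of total expectation,
E[Z] = (4/15)·(10) + (2/5)·(49/5) + (1/3)·(34/5) = 664/75.

664/75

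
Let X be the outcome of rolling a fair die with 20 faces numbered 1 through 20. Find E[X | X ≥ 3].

P(X ≥ 3) = 9/10.
E[X | X ≥ 3] = (207/20) / (9/10) = 23/2.

23/2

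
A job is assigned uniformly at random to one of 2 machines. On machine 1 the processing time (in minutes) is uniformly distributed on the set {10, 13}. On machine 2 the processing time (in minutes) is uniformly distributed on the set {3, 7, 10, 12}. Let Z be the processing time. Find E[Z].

E[Z | machine 1] = (10+13)/2 = 23/2.
E[Z | machine 2] = (3+7+10+12)/4 = 8.
By the law of total expectation,
E[Z] = (1/2)·(23/2) + (1/2)·(8) = 39/4.

39/4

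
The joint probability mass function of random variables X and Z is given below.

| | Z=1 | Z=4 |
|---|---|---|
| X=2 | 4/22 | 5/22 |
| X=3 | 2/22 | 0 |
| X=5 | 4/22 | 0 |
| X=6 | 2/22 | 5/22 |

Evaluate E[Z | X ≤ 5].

2

P(X ≤ 5) = 15/22.
Σ Z·P over the event = 1·(4/22) + 4·(5/22) + 1·(2/22) + 1·(4/22) = 15/11.
E[Z | X ≤ 5] = (15/11) / (15/22) = 2.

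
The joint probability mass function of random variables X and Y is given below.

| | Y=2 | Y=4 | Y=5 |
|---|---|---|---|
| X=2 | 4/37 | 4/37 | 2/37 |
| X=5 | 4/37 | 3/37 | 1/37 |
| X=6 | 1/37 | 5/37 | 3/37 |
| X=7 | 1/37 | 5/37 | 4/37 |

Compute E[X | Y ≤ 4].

43/9

P(Y ≤ 4) = 27/37.
Summing X·P(X=x,Y=y) over the conditioning event gives 129/37.
E[X | Y ≤ 4] = (129/37) / (27/37) = 43/9.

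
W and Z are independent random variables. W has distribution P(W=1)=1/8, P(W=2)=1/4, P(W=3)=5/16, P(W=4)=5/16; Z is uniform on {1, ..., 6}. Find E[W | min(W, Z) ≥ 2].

P(min(W, Z) ≥ 2) = 35/48.
Summing W·P(x,y) over outcomes with min(W, Z) ≥ 2 gives 215/96.
E[W | min(W, Z) ≥ 2] = (215/96) / (35/48) = 43/14.

43/14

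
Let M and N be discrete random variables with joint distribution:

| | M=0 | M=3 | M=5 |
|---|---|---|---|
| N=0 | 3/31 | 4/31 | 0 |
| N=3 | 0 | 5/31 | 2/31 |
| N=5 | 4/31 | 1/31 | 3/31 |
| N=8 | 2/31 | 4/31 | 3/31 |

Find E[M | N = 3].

P(N = 3) = 7/31.
Σ M·P over the event = 3·(5/31) + 5·(2/31) = 25/31.
E[M | N = 3] = (25/31) / (7/31) = 25/7.

25/7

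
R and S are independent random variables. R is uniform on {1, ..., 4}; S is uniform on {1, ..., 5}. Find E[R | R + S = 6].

Outcomes with R + S = 6: (1,5), (2,4), (3,3), (4,2), each with probability 1/20.
E[R | R + S = 6] = (1 + 2 + 3 + 4) / 4 = 5/2.

5/2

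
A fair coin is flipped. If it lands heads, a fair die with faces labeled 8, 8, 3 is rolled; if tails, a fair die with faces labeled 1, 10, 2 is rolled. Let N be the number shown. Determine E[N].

E[N | heads] = (8+8+3)/3 = 19/3.
E[N | tails] = (1+10+2)/3 = 13/3.
E[N] = (1/2)·(19/3) + (1/2)·(13/3) = 16/3.

16/3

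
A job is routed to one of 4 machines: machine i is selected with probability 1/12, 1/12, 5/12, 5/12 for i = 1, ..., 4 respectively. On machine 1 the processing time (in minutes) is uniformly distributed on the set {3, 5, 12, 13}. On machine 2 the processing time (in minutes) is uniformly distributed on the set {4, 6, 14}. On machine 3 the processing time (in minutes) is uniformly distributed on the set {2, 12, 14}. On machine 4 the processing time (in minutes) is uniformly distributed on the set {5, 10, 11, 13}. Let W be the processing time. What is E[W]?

E[W | machine 1] = (3+5+12+13)/4 = 33/4.
E[W | machine 2] = (4+6+14)/3 = 8.
E[W | machine 3] = (2+12+14)/3 = 28/3.
E[W | machine 4] = (5+10+11+13)/4 = 39/4.
E[W] = (1/12)·(33/4) + (1/12)·(8) + (5/12)·(28/3) + (5/12)·(39/4) = 335/36.

335/36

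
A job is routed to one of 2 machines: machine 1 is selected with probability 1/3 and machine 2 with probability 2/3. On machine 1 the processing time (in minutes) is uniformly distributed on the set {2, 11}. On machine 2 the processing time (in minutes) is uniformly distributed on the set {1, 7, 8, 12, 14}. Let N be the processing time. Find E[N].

E[N | machine 1] = (2+11)/2 = 13/2.
E[N | machine 2] = (1+7+8+12+14)/5 = 42/5.
E[N] = (1/3)·(13/2) + (2/3)·(42/5) = 233/30.

233/30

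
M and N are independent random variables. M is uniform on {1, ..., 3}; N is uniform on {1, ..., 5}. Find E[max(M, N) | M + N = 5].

10/3

Outcomes with M + N = 5: (1,4), (2,3), (3,2), each with probability 1/15.
E[max(M, N) | M + N = 5] = (4 + 3 + 3) / 3 = 10/3.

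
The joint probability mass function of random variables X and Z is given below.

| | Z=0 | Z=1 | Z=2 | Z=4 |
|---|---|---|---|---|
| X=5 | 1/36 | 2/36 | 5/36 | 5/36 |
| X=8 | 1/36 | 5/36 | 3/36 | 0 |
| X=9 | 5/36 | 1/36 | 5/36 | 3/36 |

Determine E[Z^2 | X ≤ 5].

102/13

P(X ≤ 5) = 13/36.
Σ Z^2·P over the event = 0·(1/36) + 1·(2/36) + 4·(5/36) + 16·(5/36) = 17/6.
E[Z^2 | X ≤ 5] = (17/6) / (13/36) = 102/13.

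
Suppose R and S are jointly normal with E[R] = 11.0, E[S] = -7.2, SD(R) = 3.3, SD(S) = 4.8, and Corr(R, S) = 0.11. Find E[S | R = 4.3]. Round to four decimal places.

-8.2720

For a bivariate normal, E[S | R=x] = μ_S + ρ·(σ_S/σ_R)·(x − μ_R).
E[S | R=4.3] = -7.2 + (0.11)·(4.8/3.3)·(4.3 − (11.0)) = -7.2 + (0.16)·(-6.7) = -8.2720.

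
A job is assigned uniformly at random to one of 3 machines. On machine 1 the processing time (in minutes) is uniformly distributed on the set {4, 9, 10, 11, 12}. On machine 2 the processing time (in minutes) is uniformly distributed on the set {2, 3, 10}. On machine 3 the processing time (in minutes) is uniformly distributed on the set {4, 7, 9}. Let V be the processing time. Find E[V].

E[V | machine 1] = (4+9+10+11+12)/5 = 46/5.
E[V | machine 2] = (2+3+10)/3 = 5.
E[V | machine 3] = (4+7+9)/3 = 20/3.
E[V] = (1/3)·(46/5) + (1/3)·(5) + (1/3)·(20/3) = 313/45.

313/45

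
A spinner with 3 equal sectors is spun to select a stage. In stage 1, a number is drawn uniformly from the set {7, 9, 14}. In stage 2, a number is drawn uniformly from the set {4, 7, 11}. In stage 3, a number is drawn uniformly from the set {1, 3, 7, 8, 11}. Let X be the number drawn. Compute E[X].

70/9

E[X | stage 1] = (7+9+14)/3 = 10.
E[X | stage 2] = (4+7+11)/3 = 22/3.
E[X | stage 3] = (1+3+7+8+11)/5 = 6.
E[X] = (1/3)·(10) + (1/3)·(22/3) + (1/3)·(6) = 70/9.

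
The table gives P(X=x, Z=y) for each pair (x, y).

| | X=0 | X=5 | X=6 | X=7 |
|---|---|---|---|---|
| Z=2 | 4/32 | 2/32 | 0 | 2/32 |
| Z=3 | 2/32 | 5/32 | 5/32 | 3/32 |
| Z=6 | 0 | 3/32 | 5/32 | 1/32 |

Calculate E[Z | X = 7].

19/6

P(X = 7) = 3/16.
Σ Z·P over the event = 2·(2/32) + 3·(3/32) + 6·(1/32) = 19/32.
E[Z | X = 7] = (19/32) / (3/16) = 19/6.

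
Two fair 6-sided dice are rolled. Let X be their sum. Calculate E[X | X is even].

P(X is even) = 1/2.
Σ over the event: 2·1/36 + 4·1/12 + 6·5/36 + 8·5/36 + 10·1/12 + 12·1/36 = 7/2.
E[X | X is even] = (7/2) / (1/2) = 7.

7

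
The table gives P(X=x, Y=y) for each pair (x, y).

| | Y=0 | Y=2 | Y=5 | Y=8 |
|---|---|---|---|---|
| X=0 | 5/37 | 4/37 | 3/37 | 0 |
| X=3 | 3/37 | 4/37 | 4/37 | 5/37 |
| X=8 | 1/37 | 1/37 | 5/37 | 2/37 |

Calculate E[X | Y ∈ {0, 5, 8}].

P(Y ∈ {0, 5, 8}) = 28/37.
Σ X·P over the event = 0·(5/37) + 0·(3/37) + 3·(3/37) + 3·(4/37) + 3·(5/37) + 8·(1/37) + 8·(5/37) + 8·(2/37) = 100/37.
E[X | Y ∈ {0, 5, 8}] = (100/37) / (28/37) = 25/7.

25/7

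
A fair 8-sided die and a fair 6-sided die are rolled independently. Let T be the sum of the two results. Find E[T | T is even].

P(T is even) = 1/2.
Σ over the event: 2·1/48 + 4·1/16 + 6·5/48 + 8·1/8 + 10·5/48 + 12·1/16 + 14·1/48 = 4.
E[T | T is even] = (4) / (1/2) = 8.

8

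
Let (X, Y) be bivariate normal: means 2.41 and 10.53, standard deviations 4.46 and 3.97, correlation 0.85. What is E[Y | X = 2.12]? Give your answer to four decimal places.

10.3106

The regression of Y on X has slope ρ·σ_Y/σ_X and passes through (μ_X, μ_Y).
E[Y | X=2.12] = 10.53 + (0.85)·(3.97/4.46)·(2.12 − (2.41)) = 10.53 + (0.75661)·(-0.29) = 10.3106.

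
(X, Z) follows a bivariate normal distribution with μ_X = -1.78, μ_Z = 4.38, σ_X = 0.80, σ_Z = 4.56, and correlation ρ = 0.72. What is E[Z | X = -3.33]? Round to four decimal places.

-1.9812

The regression of Z on X has slope ρ·σ_Z/σ_X and passes through (μ_X, μ_Z).
E[Z | X=-3.33] = 4.38 + (0.72)·(4.56/0.80)·(-3.33 − (-1.78)) = 4.38 + (4.104)·(-1.55) = -1.9812.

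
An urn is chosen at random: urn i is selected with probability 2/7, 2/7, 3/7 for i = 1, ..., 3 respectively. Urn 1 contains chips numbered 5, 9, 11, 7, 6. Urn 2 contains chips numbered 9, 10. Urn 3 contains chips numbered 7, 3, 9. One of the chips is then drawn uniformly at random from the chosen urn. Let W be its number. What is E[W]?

E[W | urn 1] = (5+9+11+7+6)/5 = 38/5.
E[W | urn 2] = (9+10)/2 = 19/2.
E[W | urn 3] = (7+3+9)/3 = 19/3.
By the law of total expectation,
E[W] = (2/7)·(38/5) + (2/7)·(19/2) + (3/7)·(19/3) = 38/5.

38/5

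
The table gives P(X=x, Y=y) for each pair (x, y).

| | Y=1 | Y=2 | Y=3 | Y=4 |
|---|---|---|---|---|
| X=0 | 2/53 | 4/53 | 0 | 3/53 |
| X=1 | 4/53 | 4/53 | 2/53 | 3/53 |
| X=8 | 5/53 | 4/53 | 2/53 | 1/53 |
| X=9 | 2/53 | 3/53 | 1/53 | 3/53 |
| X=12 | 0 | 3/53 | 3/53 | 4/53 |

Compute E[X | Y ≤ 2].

P(Y ≤ 2) = 31/53.
Summing X·P(X=x,Y=y) over the conditioning event gives 161/53.
E[X | Y ≤ 2] = (161/53) / (31/53) = 161/31.

161/31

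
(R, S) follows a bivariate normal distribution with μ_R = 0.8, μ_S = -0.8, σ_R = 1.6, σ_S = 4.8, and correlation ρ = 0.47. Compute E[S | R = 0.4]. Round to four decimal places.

The regression of S on R has slope ρ·σ_S/σ_R and passes through (μ_R, μ_S).
E[S | R=0.4] = -0.8 + (0.47)·(4.8/1.6)·(0.4 − (0.8)) = -0.8 + (1.41)·(-0.4) = -1.3640.

-1.3640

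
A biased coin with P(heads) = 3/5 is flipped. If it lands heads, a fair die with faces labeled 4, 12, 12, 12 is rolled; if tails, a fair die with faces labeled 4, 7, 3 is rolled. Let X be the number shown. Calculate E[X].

118/15

E[X | heads] = (4+12+12+12)/4 = 10.
E[X | tails] = (4+7+3)/3 = 14/3.
E[X] = (3/5)·(10) + (2/5)·(14/3) = 118/15.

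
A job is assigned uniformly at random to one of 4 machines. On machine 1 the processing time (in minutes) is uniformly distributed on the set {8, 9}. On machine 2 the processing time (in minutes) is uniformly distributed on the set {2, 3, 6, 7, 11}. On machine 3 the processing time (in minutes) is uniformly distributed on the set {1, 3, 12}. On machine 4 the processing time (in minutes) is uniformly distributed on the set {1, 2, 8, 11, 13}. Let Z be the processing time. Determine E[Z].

E[Z | machine 1] = (8+9)/2 = 17/2.
E[Z | machine 2] = (2+3+6+7+11)/5 = 29/5.
E[Z | machine 3] = (1+3+12)/3 = 16/3.
E[Z | machine 4] = (1+2+8+11+13)/5 = 7.
By the law of total expectation,
E[Z] = (1/4)·(17/2) + (1/4)·(29/5) + (1/4)·(16/3) + (1/4)·(7) = 799/120.

799/120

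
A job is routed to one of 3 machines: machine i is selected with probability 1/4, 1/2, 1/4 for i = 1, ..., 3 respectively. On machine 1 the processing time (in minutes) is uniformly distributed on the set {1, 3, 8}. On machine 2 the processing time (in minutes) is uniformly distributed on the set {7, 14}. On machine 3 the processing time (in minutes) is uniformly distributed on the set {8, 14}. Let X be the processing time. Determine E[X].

E[X | machine 1] = (1+3+8)/3 = 4.
E[X | machine 2] = (7+14)/2 = 21/2.
E[X | machine 3] = (8+14)/2 = 11.
By the law of total expectation,
E[X] = (1/4)·(4) + (1/2)·(21/2) + (1/4)·(11) = 9.

9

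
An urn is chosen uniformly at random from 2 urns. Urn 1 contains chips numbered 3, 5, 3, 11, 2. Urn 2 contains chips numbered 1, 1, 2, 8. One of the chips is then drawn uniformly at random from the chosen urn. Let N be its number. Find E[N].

39/10

E[N | urn 1] = (3+5+3+11+2)/5 = 24/5.
E[N | urn 2] = (1+1+2+8)/4 = 3.
E[N] = (1/2)·(24/5) + (1/2)·(3) = 39/10.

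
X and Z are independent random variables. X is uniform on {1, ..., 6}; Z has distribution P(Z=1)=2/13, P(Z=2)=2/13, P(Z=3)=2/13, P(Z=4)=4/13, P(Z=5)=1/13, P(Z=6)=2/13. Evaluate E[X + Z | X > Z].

79/11

P(X > Z) = 11/26.
Summing (X+Z)·P(x,y) over outcomes with X > Z gives 79/26.
E[X + Z | X > Z] = (79/26) / (11/26) = 79/11.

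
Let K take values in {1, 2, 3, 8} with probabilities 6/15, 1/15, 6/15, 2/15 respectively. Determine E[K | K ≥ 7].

8

P(K ≥ 7) = 2/15.
Σ over the event: 8·2/15 = 16/15.
E[K | K ≥ 7] = (16/15) / (2/15) = 8.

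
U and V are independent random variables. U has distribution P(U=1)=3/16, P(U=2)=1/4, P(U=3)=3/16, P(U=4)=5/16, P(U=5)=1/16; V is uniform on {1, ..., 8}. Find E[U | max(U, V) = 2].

19/11

P(max(U, V) = 2) = 11/128.
Summing U·P(x,y) over outcomes with max(U, V) = 2 gives 19/128.
E[U | max(U, V) = 2] = (19/128) / (11/128) = 19/11.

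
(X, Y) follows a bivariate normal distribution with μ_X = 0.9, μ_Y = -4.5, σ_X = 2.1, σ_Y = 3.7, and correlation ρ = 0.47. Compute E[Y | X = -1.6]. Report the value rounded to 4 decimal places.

E[Y | X=x] = μ_Y + ρ(σ_Y/σ_X)(x − μ_X) for jointly normal variables.
E[Y | X=-1.6] = -4.5 + (0.47)·(3.7/2.1)·(-1.6 − (0.9)) = -4.5 + (0.828095)·(-2.5) = -6.5702.

-6.5702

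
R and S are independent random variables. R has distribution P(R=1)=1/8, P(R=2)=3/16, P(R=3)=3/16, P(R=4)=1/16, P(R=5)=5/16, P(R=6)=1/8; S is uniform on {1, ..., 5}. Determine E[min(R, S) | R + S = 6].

12/7

P(R + S = 6) = 7/40.
Summing min(R,S)·P(x,y) over outcomes with R + S = 6 gives 3/10.
E[min(R, S) | R + S = 6] = (3/10) / (7/40) = 12/7.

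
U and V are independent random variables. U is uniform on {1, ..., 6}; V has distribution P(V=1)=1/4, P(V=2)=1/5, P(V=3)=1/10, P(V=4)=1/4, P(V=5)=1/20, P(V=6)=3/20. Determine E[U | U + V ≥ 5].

376/95

P(U + V ≥ 5) = 19/24.
Summing U·P(x,y) over outcomes with U + V ≥ 5 gives 47/15.
E[U | U + V ≥ 5] = (47/15) / (19/24) = 376/95.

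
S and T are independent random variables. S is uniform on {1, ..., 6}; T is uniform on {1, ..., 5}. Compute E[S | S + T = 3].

3/2

Outcomes with S + T = 3: (1,2), (2,1), each with probability 1/30.
E[S | S + T = 3] = (1 + 2) / 2 = 3/2.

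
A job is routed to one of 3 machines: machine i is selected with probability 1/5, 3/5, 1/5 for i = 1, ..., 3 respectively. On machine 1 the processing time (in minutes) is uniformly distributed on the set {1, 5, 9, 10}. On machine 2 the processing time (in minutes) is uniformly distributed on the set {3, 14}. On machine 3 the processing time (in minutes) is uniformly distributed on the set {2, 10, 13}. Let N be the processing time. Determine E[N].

481/60

E[N | machine 1] = (1+5+9+10)/4 = 25/4.
E[N | machine 2] = (3+14)/2 = 17/2.
E[N | machine 3] = (2+10+13)/3 = 25/3.
By the law of total expectation,
E[N] = (1/5)·(25/4) + (3/5)·(17/2) + (1/5)·(25/3) = 481/60.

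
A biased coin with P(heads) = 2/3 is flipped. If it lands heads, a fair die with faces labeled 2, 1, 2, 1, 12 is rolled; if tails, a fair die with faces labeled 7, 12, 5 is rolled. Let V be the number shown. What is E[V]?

76/15

E[V | heads] = (2+1+2+1+12)/5 = 18/5.
E[V | tails] = (7+12+5)/3 = 8.
E[V] = (2/3)·(18/5) + (1/3)·(8) = 76/15.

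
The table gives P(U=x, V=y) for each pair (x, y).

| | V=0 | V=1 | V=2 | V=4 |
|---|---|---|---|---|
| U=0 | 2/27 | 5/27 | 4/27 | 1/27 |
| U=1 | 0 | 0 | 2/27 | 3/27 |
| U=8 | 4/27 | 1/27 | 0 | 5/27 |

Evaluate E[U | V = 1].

4/3

P(V = 1) = 2/9.
Σ U·P over the event = 0·(5/27) + 8·(1/27) = 8/27.
E[U | V = 1] = (8/27) / (2/9) = 4/3.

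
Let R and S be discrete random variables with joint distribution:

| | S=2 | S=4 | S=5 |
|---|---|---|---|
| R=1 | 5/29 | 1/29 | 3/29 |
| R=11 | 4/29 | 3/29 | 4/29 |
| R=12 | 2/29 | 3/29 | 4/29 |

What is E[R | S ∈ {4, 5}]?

55/6

P(S ∈ {4, 5}) = 18/29.
Σ R·P over the event = 1·(1/29) + 1·(3/29) + 11·(3/29) + 11·(4/29) + 12·(3/29) + 12·(4/29) = 165/29.
E[R | S ∈ {4, 5}] = (165/29) / (18/29) = 55/6.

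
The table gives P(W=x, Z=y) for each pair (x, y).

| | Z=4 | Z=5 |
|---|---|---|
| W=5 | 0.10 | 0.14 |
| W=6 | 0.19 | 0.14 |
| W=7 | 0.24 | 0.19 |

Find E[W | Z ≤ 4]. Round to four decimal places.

6.2642

P(Z ≤ 4) = 0.53.
Σ W·P over the event = 5·(0.10) + 6·(0.19) + 7·(0.24) = 3.32.
E[W | Z ≤ 4] = (3.32) / (0.53) = 6.2642.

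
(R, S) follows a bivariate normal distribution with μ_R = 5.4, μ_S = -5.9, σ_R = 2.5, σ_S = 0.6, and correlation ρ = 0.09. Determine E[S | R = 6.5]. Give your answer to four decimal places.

The regression of S on R has slope ρ·σ_S/σ_R and passes through (μ_R, μ_S).
E[S | R=6.5] = -5.9 + (0.09)·(0.6/2.5)·(6.5 − (5.4)) = -5.9 + (0.0216)·(1.1) = -5.8762.

-5.8762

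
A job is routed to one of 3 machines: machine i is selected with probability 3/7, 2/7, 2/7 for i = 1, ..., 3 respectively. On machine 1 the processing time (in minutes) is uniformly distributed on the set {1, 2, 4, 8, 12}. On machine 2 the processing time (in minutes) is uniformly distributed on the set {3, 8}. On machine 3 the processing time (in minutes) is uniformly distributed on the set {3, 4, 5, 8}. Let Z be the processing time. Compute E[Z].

E[Z | machine 1] = (1+2+4+8+12)/5 = 27/5.
E[Z | machine 2] = (3+8)/2 = 11/2.
E[Z | machine 3] = (3+4+5+8)/4 = 5.
E[Z] = (3/7)·(27/5) + (2/7)·(11/2) + (2/7)·(5) = 186/35.

186/35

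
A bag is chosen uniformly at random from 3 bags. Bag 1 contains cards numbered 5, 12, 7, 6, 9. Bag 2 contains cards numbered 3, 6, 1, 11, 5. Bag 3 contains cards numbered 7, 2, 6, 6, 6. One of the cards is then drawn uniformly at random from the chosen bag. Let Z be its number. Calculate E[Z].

E[Z | bag 1] = (5+12+7+6+9)/5 = 39/5.
E[Z | bag 2] = (3+6+1+11+5)/5 = 26/5.
E[Z | bag 3] = (7+2+6+6+6)/5 = 27/5.
E[Z] = (1/3)·(39/5) + (1/3)·(26/5) + (1/3)·(27/5) = 92/15.

92/15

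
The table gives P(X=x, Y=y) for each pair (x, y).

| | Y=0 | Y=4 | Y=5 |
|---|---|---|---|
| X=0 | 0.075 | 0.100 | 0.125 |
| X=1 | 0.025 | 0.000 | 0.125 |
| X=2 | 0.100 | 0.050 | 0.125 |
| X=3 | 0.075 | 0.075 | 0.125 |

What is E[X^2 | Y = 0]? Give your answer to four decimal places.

4.0000

P(Y = 0) = 0.275.
Σ X^2·P over the event = 0·(0.075) + 1·(0.025) + 4·(0.100) + 9·(0.075) = 1.100.
E[X^2 | Y = 0] = (1.100) / (0.275) = 4.0000.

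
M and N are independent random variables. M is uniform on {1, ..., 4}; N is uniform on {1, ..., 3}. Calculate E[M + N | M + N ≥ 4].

P(M + N ≥ 4) = 3/4.
Summing (M+N)·P(x,y) over outcomes with M + N ≥ 4 gives 23/6.
E[M + N | M + N ≥ 4] = (23/6) / (3/4) = 46/9.

46/9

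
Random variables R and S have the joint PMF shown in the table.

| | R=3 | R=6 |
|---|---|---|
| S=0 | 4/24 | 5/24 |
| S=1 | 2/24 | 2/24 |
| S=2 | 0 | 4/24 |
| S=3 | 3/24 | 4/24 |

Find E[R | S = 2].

6

P(S = 2) = 1/6.
Σ R·P over the event = 6·(4/24) = 1.
E[R | S = 2] = (1) / (1/6) = 6.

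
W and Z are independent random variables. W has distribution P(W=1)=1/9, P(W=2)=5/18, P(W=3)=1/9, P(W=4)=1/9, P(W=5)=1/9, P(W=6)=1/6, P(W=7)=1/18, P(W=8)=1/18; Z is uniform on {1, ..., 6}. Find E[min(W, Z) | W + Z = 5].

P(W + Z = 5) = 11/108.
Summing min(W,Z)·P(x,y) over outcomes with W + Z = 5 gives 1/6.
E[min(W, Z) | W + Z = 5] = (1/6) / (11/108) = 18/11.

18/11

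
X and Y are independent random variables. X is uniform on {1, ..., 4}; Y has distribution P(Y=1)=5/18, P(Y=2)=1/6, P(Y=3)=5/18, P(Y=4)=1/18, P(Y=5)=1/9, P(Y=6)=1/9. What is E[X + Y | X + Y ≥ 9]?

P(X + Y ≥ 9) = 1/12.
Summing (X+Y)·P(x,y) over outcomes with X + Y ≥ 9 gives 7/9.
E[X + Y | X + Y ≥ 9] = (7/9) / (1/12) = 28/3.

28/3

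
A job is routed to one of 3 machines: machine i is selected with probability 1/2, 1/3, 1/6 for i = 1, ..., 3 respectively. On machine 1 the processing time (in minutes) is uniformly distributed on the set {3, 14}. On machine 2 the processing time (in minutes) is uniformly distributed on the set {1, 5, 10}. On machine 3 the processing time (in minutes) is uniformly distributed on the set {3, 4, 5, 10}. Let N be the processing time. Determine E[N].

E[N | machine 1] = (3+14)/2 = 17/2.
E[N | machine 2] = (1+5+10)/3 = 16/3.
E[N | machine 3] = (3+4+5+10)/4 = 11/2.
By the law of total expectation,
E[N] = (1/2)·(17/2) + (1/3)·(16/3) + (1/6)·(11/2) = 125/18.

125/18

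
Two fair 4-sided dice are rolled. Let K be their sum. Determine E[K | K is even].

5

P(K is even) = 1/2.
Σ over the event: 2·1/16 + 4·3/16 + 6·3/16 + 8·1/16 = 5/2.
E[K | K is even] = (5/2) / (1/2) = 5.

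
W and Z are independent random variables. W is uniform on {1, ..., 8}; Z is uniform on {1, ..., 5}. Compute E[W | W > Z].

29/5

P(W > Z) = 5/8.
Summing W·P(x,y) over outcomes with W > Z gives 29/8.
E[W | W > Z] = (29/8) / (5/8) = 29/5.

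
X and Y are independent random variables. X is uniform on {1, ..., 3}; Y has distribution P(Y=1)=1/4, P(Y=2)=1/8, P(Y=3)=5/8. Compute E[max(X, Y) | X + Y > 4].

P(X + Y > 4) = 11/24.
Summing max(X,Y)·P(x,y) over outcomes with X + Y > 4 gives 11/8.
E[max(X, Y) | X + Y > 4] = (11/8) / (11/24) = 3.

3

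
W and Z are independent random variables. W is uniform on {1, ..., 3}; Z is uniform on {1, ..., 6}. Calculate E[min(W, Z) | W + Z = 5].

Outcomes with W + Z = 5: (1,4), (2,3), (3,2), each with probability 1/18.
E[min(W, Z) | W + Z = 5] = (1 + 2 + 2) / 3 = 5/3.

5/3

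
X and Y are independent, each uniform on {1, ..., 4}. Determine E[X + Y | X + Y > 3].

P(X + Y > 3) = 13/16.
Summing (X+Y)·P(x,y) over outcomes with X + Y > 3 gives 9/2.
E[X + Y | X + Y > 3] = (9/2) / (13/16) = 72/13.

72/13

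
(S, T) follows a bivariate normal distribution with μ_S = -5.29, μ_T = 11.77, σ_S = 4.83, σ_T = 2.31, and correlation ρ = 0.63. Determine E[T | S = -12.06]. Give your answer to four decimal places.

The regression of T on S has slope ρ·σ_T/σ_S and passes through (μ_S, μ_T).
E[T | S=-12.06] = 11.77 + (0.63)·(2.31/4.83)·(-12.06 − (-5.29)) = 11.77 + (0.3013)·(-6.77) = 9.7302.

9.7302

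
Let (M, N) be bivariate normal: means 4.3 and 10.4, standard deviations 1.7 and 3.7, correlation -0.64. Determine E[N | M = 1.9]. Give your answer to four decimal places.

13.7431

E[N | M=x] = μ_N + ρ(σ_N/σ_M)(x − μ_M) for jointly normal variables.
E[N | M=1.9] = 10.4 + (-0.64)·(3.7/1.7)·(1.9 − (4.3)) = 10.4 + (-1.39294)·(-2.4) = 13.7431.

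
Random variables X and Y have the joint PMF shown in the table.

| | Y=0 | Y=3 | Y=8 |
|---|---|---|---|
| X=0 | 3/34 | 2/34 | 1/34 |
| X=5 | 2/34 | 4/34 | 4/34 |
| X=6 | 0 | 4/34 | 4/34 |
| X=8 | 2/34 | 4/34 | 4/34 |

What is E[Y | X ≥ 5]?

P(X ≥ 5) = 14/17.
Σ Y·P over the event = 0·(2/34) + 3·(4/34) + 8·(4/34) + 3·(4/34) + 8·(4/34) + 0·(2/34) + 3·(4/34) + 8·(4/34) = 66/17.
E[Y | X ≥ 5] = (66/17) / (14/17) = 33/7.

33/7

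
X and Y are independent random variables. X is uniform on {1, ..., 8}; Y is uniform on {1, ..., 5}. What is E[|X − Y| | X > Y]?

P(X > Y) = 5/8.
Summing |X−Y|·P(x,y) over outcomes with X > Y gives 2.
E[|X − Y| | X > Y] = (2) / (5/8) = 16/5.

16/5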